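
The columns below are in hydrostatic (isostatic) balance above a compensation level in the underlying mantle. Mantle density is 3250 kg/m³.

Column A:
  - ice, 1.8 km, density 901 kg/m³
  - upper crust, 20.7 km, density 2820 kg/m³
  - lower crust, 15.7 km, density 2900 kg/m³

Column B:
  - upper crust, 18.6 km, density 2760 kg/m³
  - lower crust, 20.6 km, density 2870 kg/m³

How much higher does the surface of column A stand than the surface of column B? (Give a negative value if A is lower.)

For any compensation level in the mantle, the mantle terms cancel and isostasy reduces to e = (Σt_A − Σt_B) − (Σ(ρt)_A − Σ(ρt)_B) / ρ_m.
Σt_A = 38.2 km; Σt_B = 39.2 km; Σ(ρt)_A = 105525.8; Σ(ρt)_B = 110458 (in km·kg/m³).
e = (38.2 − 39.2) − (105525.8 − 110458) / 3250 = 0.518 km.

0.518 km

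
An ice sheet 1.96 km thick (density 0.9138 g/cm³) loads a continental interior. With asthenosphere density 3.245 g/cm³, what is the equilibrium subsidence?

0.552 km

Isostatic balance requires: the ice load ρ_ice t is balanced by mantle displaced below, ρ_m s.
s = t ρ_ice / ρ_m = 1.96 km × 0.9138/3.245 = 0.552 km.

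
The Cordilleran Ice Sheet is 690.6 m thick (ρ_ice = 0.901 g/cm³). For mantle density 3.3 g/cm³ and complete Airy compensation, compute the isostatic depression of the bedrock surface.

189 m

Balancing pressure at the compensation depth: the ice load ρ_ice t is balanced by mantle displaced below, ρ_m s.
s = t ρ_ice / ρ_m = 690.6 m × 0.901/3.3 = 189 m.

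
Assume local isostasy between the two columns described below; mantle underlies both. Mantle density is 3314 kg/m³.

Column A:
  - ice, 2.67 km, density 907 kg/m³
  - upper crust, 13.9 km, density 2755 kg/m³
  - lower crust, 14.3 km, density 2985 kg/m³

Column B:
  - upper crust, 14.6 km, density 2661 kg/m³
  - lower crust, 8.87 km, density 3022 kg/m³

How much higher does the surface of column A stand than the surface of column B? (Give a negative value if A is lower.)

For any compensation level in the mantle, the mantle terms cancel and isostasy reduces to e = (Σt_A − Σt_B) − (Σ(ρt)_A − Σ(ρt)_B) / ρ_m.
Σt_A = 30.87 km; Σt_B = 23.47 km; Σ(ρt)_A = 83401.69; Σ(ρt)_B = 65655.74 (in km·kg/m³).
e = (30.87 − 23.47) − (83401.69 − 65655.74) / 3314 = 2.05 km.

2.05 km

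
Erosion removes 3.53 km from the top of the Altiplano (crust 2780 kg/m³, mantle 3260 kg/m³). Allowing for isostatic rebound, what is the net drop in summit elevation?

0.52 km

Rebound u = e ρ_c/ρ_m = 3.53 km × 2780/3260 = 3.01 km.
Net surface drop = e − u = 3.53 km − 3.01 km = e (ρ_m − ρ_c)/ρ_m = 0.52 km.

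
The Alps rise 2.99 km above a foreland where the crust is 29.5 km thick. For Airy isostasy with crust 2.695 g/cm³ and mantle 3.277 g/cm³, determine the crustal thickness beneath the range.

46.3 km

Root depth r = h ρ_c / (ρ_m − ρ_c) = 2.99 km × 2.695 / 0.582 = 13.85 km.
Total thickness = T + h + r = 29.5 km + 2.99 km + 13.85 km = 46.3 km.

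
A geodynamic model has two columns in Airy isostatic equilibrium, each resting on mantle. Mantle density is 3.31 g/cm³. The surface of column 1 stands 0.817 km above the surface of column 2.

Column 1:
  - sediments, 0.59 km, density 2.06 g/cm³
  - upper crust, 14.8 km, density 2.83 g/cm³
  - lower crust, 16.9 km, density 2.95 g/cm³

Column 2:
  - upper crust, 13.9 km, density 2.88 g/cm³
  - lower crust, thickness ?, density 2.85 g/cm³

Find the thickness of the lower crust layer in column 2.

11.4 km

Take the compensation level at the base of the deeper column (depth z_c below the surface of column 1) and equate Σ ρ_i t_i down to z_c; mantle fills any gap and the z_c terms cancel.
Column 1: 0.59×2.06 + 14.8×2.83 + 16.9×2.95 + (z_c − 32.29)×3.31
Column 2: 0.817×0 + 13.9×2.88 + x×2.85 + (z_c − 0.817 − 13.9 − x)×3.31
The z_c×3.31 term appears on both sides and cancels. Collect the known terms of each column as K = Σ(ρt)_known − 3.31 × (depth of known layers): K_1 = 92.9544 − 3.31×32.29 = −13.9255; K_2 = 40.032 − 3.31×(0.817 + 13.9) = −8.68127.
Balance: K_1 = K_2 − x×(3.31 − 2.85), so x = (K_2 − K_1)/(3.31 − 2.85) = 5.24423/0.46 = 11.4 km.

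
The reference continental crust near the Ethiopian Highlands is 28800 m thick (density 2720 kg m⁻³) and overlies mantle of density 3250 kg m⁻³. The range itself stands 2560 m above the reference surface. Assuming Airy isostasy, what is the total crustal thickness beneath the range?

Root depth r = h ρ_c / (ρ_m − ρ_c) = 2560 m × 2720 / 530 = 13140 m.
Total thickness = T + h + r = 28800 m + 2560 m + 13140 m = 44500 m.

44500 m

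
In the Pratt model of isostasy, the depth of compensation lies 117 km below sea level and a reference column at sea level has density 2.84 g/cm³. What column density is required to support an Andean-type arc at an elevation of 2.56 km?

2.78 g/cm³

Pratt balance: ρ_ref D = ρ (D + h).
ρ = ρ_ref D/(D + h) = 2.84 × 117 km/(117 km + 2.56 km) = 2.78 g/cm³.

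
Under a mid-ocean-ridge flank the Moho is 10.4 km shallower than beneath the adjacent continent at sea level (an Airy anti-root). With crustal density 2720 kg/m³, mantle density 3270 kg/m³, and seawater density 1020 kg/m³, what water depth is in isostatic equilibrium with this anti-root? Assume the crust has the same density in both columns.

Replacing a thickness d of crust by seawater at the top must be balanced by replacing crust with mantle at the base: d (ρ_c − ρ_w) = a (ρ_m − ρ_c).
d = a (ρ_m − ρ_c)/(ρ_c − ρ_w) = 10.4 km × 550/1700 = 3.36 km.

3.36 km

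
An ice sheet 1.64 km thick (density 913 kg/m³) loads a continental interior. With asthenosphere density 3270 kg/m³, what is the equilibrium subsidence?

0.458 km

Equating mass per unit area of the two columns: the ice load ρ_ice t is balanced by mantle displaced below, ρ_m s.
s = t ρ_ice / ρ_m = 1.64 km × 913/3270 = 0.458 km.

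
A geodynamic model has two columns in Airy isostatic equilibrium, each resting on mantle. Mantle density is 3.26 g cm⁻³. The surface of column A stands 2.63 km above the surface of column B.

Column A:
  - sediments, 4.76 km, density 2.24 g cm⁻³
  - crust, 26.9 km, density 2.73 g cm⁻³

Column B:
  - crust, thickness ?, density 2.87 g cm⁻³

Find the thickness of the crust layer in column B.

Take the compensation level at the base of the deeper column (depth z_c below the surface of column A) and equate Σ ρ_i t_i down to z_c; mantle fills any gap and the z_c terms cancel.
Column A: 4.76×2.24 + 26.9×2.73 + (z_c − 31.66)×3.26
Column B: 2.63×0 + x×2.87 + (z_c − 2.63 − 0 − x)×3.26
The z_c×3.26 term appears on both sides and cancels. Collect the known terms of each column as K = Σ(ρt)_known − 3.26 × (depth of known layers): K_A = 84.0994 − 3.26×31.66 = −19.1122; K_B = 0 − 3.26×(2.63 + 0) = −8.5738.
Balance: K_A = K_B − x×(3.26 − 2.87), so x = (K_B − K_A)/(3.26 − 2.87) = 10.5384/0.39 = 27 km.

27 km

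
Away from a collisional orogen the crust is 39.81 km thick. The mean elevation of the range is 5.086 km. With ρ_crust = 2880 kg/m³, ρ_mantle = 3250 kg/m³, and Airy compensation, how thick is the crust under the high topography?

Root depth r = h ρ_c / (ρ_m − ρ_c) = 5.086 km × 2880 / 370 = 39.59 km.
Total thickness = T + h + r = 39.81 km + 5.086 km + 39.59 km = 84.5 km.

84.5 km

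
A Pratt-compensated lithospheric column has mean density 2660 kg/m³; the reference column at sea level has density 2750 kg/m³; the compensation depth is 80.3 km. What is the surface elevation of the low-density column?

2.72 km

ρ_ref D = ρ (D + h) → h = D (ρ_ref − ρ)/ρ.
h = 80.3 km × (2750 − 2660)/2660 = 2.72 km.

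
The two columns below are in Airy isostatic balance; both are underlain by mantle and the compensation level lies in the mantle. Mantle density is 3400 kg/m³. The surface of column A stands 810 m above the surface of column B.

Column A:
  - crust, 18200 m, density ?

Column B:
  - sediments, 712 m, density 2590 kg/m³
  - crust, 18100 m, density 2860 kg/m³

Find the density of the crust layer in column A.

2680 kg/m³

Take the compensation level at the base of the deeper column (depth z_c below the surface of column A) and equate Σ ρ_i t_i down to z_c; mantle fills any gap and the z_c terms cancel.
Column A: 18200×ρ + (z_c − 18200)×3400
Column B: 810×0 + 712×2590 + 18100×2860 + (z_c − 810 − 18812)×3400
The z_c×3400 term appears on both sides and cancels. Collect the known terms of each column as K = Σ(ρt)_known − 3400 × (depth of known layers): K_A = 0 − 3400×18200 = −61880000; K_B = 53610080 − 3400×(810 + 18812) = −13104720.
Balance: K_A + 18200×ρ = K_B, so ρ = (K_B − K_A)/18200 = 48775300/18200 = 2680 kg/m³.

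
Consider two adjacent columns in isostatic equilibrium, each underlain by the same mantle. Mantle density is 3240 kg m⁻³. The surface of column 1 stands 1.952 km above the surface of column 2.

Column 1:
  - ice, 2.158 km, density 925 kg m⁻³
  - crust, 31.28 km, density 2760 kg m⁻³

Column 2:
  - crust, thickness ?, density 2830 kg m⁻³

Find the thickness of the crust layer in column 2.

33.4 km

Take the compensation level at the base of the deeper column (depth z_c below the surface of column 1) and equate Σ ρ_i t_i down to z_c; mantle fills any gap and the z_c terms cancel.
Column 1: 2.158×925 + 31.28×2760 + (z_c − 33.438)×3240
Column 2: 1.952×0 + x×2830 + (z_c − 1.952 − 0 − x)×3240
The z_c×3240 term appears on both sides and cancels. Collect the known terms of each column as K = Σ(ρt)_known − 3240 × (depth of known layers): K_1 = 88328.95 − 3240×33.438 = −20010.17; K_2 = 0 − 3240×(1.952 + 0) = −6324.48.
Balance: K_1 = K_2 − x×(3240 − 2830), so x = (K_2 − K_1)/(3240 − 2830) = 13685.7/410 = 33.4 km.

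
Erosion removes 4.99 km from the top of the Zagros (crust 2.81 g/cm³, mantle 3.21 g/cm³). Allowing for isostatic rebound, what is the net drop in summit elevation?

Rebound u = e ρ_c/ρ_m = 4.99 km × 2.81/3.21 = 4.368 km.
Net surface drop = e − u = 4.99 km − 4.368 km = e (ρ_m − ρ_c)/ρ_m = 0.622 km.

0.622 km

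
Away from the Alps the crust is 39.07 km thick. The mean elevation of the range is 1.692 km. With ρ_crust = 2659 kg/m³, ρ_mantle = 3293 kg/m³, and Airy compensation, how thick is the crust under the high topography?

Root depth r = h ρ_c / (ρ_m − ρ_c) = 1.692 km × 2659 / 634 = 7.096 km.
Total thickness = T + h + r = 39.07 km + 1.692 km + 7.096 km = 47.9 km.

47.9 km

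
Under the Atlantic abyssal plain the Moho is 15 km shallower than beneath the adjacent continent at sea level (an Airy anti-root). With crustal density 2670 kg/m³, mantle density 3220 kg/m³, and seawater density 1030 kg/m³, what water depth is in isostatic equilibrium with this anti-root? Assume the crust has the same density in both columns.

5.03 km

Replacing a thickness d of crust by seawater at the top must be balanced by replacing crust with mantle at the base: d (ρ_c − ρ_w) = a (ρ_m − ρ_c).
d = a (ρ_m − ρ_c)/(ρ_c − ρ_w) = 15 km × 550/1640 = 5.03 km.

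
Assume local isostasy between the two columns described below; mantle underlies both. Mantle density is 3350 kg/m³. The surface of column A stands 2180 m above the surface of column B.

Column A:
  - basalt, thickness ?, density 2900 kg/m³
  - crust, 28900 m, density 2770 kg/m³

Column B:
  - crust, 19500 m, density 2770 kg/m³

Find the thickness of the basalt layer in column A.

4110 m

Take the compensation level at the base of the deeper column (depth z_c below the surface of column A) and equate Σ ρ_i t_i down to z_c; mantle fills any gap and the z_c terms cancel.
Column A: x×2900 + 28900×2770 + (z_c − 28900 − x)×3350
Column B: 2180×0 + 19500×2770 + (z_c − 2180 − 19500)×3350
The z_c×3350 term appears on both sides and cancels. Collect the known terms of each column as K = Σ(ρt)_known − 3350 × (depth of known layers): K_A = 80053000 − 3350×28900 = −16762000; K_B = 54015000 − 3350×(2180 + 19500) = −18613000.
Balance: K_A − x×(3350 − 2900) = K_B, so x = (K_A − K_B)/(3350 − 2900) = 1851000/450 = 4110 m.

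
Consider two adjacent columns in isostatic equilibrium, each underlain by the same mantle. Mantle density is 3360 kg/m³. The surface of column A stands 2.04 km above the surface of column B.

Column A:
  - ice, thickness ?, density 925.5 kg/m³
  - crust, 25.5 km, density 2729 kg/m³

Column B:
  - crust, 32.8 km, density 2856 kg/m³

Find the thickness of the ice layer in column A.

Take the compensation level at the base of the deeper column (depth z_c below the surface of column A) and equate Σ ρ_i t_i down to z_c; mantle fills any gap and the z_c terms cancel.
Column A: x×925.5 + 25.5×2729 + (z_c − 25.5 − x)×3360
Column B: 2.04×0 + 32.8×2856 + (z_c − 2.04 − 32.8)×3360
The z_c×3360 term appears on both sides and cancels. Collect the known terms of each column as K = Σ(ρt)_known − 3360 × (depth of known layers): K_A = 69589.5 − 3360×25.5 = −16090.5; K_B = 93676.8 − 3360×(2.04 + 32.8) = −23385.6.
Balance: K_A − x×(3360 − 925.5) = K_B, so x = (K_A − K_B)/(3360 − 925.5) = 7295.1/2434.5 = 3 km.

3 km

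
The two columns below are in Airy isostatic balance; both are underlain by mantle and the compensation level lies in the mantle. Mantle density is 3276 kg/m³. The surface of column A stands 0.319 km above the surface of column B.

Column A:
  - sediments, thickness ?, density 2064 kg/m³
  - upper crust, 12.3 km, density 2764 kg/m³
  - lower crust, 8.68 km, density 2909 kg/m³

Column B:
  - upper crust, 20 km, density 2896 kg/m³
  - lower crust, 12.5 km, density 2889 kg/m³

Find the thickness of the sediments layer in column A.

3.3 km

Take the compensation level at the base of the deeper column (depth z_c below the surface of column A) and equate Σ ρ_i t_i down to z_c; mantle fills any gap and the z_c terms cancel.
Column A: x×2064 + 12.3×2764 + 8.68×2909 + (z_c − 20.98 − x)×3276
Column B: 0.319×0 + 20×2896 + 12.5×2889 + (z_c − 0.319 − 32.5)×3276
The z_c×3276 term appears on both sides and cancels. Collect the known terms of each column as K = Σ(ρt)_known − 3276 × (depth of known layers): K_A = 59247.32 − 3276×20.98 = −9483.16; K_B = 94032.5 − 3276×(0.319 + 32.5) = −13482.544.
Balance: K_A − x×(3276 − 2064) = K_B, so x = (K_A − K_B)/(3276 − 2064) = 3999.38/1212 = 3.3 km.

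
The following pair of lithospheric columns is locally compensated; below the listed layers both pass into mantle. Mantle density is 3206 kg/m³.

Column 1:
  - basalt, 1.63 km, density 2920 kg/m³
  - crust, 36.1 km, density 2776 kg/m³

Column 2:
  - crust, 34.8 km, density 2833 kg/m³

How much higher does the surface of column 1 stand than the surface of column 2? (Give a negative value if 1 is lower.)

0.938 km

For any compensation level in the mantle, the mantle terms cancel and isostasy reduces to e = (Σt_1 − Σt_2) − (Σ(ρt)_1 − Σ(ρt)_2) / ρ_m.
Σt_1 = 37.73 km; Σt_2 = 34.8 km; Σ(ρt)_1 = 104973.2; Σ(ρt)_2 = 98588.4 (in km·kg/m³).
e = (37.73 − 34.8) − (104973.2 − 98588.4) / 3206 = 0.938 km.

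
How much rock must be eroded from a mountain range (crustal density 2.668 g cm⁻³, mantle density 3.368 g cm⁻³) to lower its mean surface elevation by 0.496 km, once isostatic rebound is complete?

2.39 km

Net drop Δ = e − u = e − e ρ_c/ρ_m = e (ρ_m − ρ_c)/ρ_m.
e = Δ ρ_m/(ρ_m − ρ_c) = 0.496 km × 3.368/0.7 = 2.39 km.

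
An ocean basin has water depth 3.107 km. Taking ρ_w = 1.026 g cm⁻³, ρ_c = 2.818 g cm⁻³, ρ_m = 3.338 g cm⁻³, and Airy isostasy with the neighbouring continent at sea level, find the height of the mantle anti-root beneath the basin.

10.7 km

By Archimedes' principle applied to the lithosphere: replacing crust with seawater at the top is compensated by replacing crust with mantle at the base: d (ρ_c − ρ_w) = a (ρ_m − ρ_c).
a = d (ρ_c − ρ_w)/(ρ_m − ρ_c) = 3.107 km × 1.792/0.52 = 10.7 km.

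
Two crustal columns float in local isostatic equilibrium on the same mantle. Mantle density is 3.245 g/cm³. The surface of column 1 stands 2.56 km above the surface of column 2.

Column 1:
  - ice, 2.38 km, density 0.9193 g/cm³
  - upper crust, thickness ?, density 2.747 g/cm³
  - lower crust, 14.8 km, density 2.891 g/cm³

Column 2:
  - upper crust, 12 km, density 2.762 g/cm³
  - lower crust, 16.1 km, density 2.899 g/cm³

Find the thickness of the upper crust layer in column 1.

Take the compensation level at the base of the deeper column (depth z_c below the surface of column 1) and equate Σ ρ_i t_i down to z_c; mantle fills any gap and the z_c terms cancel.
Column 1: 2.38×0.9193 + x×2.747 + 14.8×2.891 + (z_c − 17.18 − x)×3.245
Column 2: 2.56×0 + 12×2.762 + 16.1×2.899 + (z_c − 2.56 − 28.1)×3.245
The z_c×3.245 term appears on both sides and cancels. Collect the known terms of each column as K = Σ(ρt)_known − 3.245 × (depth of known layers): K_1 = 44.974734 − 3.245×17.18 = −10.774366; K_2 = 79.8179 − 3.245×(2.56 + 28.1) = −19.6738.
Balance: K_1 − x×(3.245 − 2.747) = K_2, so x = (K_1 − K_2)/(3.245 − 2.747) = 8.89943/0.498 = 17.9 km.

17.9 km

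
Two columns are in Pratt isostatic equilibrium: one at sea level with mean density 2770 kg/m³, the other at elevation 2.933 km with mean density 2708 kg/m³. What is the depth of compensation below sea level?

128 km

ρ_ref D = ρ (D + h) → D (ρ_ref − ρ) = ρ h.
D = ρ h/(ρ_ref − ρ) = 2708 × 2.933 km/(2770 − 2708) = 128 km.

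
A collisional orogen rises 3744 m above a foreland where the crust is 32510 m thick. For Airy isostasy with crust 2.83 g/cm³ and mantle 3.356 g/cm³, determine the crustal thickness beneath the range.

Root depth r = h ρ_c / (ρ_m − ρ_c) = 3744 m × 2.83 / 0.526 = 20140 m.
Total thickness = T + h + r = 32510 m + 3744 m + 20140 m = 56400 m.

56400 m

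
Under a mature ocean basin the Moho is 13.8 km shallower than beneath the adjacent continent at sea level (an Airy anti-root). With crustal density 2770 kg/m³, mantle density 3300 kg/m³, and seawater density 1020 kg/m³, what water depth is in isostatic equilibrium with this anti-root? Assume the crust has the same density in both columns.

4.18 km

Replacing a thickness d of crust by seawater at the top must be balanced by replacing crust with mantle at the base: d (ρ_c − ρ_w) = a (ρ_m − ρ_c).
d = a (ρ_m − ρ_c)/(ρ_c − ρ_w) = 13.8 km × 530/1750 = 4.18 km.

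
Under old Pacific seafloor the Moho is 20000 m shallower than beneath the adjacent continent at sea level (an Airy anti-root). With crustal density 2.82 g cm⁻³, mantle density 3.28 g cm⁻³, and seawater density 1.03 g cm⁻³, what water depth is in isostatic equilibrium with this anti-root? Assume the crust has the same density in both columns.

Replacing a thickness d of crust by seawater at the top must be balanced by replacing crust with mantle at the base: d (ρ_c − ρ_w) = a (ρ_m − ρ_c).
d = a (ρ_m − ρ_c)/(ρ_c − ρ_w) = 20000 m × 0.46/1.79 = 5140 m.

5140 m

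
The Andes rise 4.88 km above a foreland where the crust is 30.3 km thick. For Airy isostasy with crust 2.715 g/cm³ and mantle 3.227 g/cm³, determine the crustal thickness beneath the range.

Root depth r = h ρ_c / (ρ_m − ρ_c) = 4.88 km × 2.715 / 0.512 = 25.88 km.
Total thickness = T + h + r = 30.3 km + 4.88 km + 25.88 km = 61.1 km.

61.1 km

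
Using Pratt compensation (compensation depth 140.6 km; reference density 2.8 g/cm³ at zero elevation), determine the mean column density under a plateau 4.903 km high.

Pratt balance: ρ_ref D = ρ (D + h).
ρ = ρ_ref D/(D + h) = 2.8 × 140.6 km/(140.6 km + 4.903 km) = 2.71 g/cm³.

2.71 g/cm³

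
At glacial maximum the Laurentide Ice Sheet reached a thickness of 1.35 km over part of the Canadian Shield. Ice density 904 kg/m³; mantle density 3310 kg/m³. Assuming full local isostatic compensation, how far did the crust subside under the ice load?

Balancing pressure at the compensation depth: the ice load ρ_ice t is balanced by mantle displaced below, ρ_m s.
s = t ρ_ice / ρ_m = 1.35 km × 904/3310 = 0.369 km.

0.369 km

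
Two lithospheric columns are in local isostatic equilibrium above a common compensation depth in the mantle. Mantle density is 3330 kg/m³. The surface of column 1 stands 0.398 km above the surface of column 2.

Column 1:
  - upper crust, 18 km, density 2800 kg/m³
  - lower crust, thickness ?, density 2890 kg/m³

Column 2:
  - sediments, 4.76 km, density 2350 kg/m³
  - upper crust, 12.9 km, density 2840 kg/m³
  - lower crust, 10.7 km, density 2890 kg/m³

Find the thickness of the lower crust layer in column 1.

17 km

Take the compensation level at the base of the deeper column (depth z_c below the surface of column 1) and equate Σ ρ_i t_i down to z_c; mantle fills any gap and the z_c terms cancel.
Column 1: 18×2800 + x×2890 + (z_c − 18 − x)×3330
Column 2: 0.398×0 + 4.76×2350 + 12.9×2840 + 10.7×2890 + (z_c − 0.398 − 28.36)×3330
The z_c×3330 term appears on both sides and cancels. Collect the known terms of each column as K = Σ(ρt)_known − 3330 × (depth of known layers): K_1 = 50400 − 3330×18 = −9540; K_2 = 78745 − 3330×(0.398 + 28.36) = −17019.14.
Balance: K_1 − x×(3330 − 2890) = K_2, so x = (K_1 − K_2)/(3330 − 2890) = 7479.14/440 = 17 km.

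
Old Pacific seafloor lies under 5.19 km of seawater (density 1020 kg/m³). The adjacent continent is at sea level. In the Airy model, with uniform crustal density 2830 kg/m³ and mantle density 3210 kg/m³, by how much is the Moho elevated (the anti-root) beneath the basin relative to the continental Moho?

Balancing pressure at the compensation depth: replacing crust with seawater at the top is compensated by replacing crust with mantle at the base: d (ρ_c − ρ_w) = a (ρ_m − ρ_c).
a = d (ρ_c − ρ_w)/(ρ_m − ρ_c) = 5.19 km × 1810/380 = 24.7 km.

24.7 km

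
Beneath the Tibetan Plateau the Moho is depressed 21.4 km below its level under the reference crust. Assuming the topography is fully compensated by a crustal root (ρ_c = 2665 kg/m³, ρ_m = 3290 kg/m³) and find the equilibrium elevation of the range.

Equating mass per unit area of the two columns: ρ_c h = (ρ_m − ρ_c) r.
h = r (ρ_m − ρ_c) / ρ_c = 21.4 km × (3290 − 2665) / 2665 = 5.02 km.

5.02 km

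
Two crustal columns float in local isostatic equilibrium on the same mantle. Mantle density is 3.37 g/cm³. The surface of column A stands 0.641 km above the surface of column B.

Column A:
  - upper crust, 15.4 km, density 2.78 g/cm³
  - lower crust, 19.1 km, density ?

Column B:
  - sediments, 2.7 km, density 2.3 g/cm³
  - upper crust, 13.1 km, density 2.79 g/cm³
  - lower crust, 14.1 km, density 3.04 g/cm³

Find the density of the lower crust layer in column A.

2.94 g/cm³

Take the compensation level at the base of the deeper column (depth z_c below the surface of column A) and equate Σ ρ_i t_i down to z_c; mantle fills any gap and the z_c terms cancel.
Column A: 15.4×2.78 + 19.1×ρ + (z_c − 34.5)×3.37
Column B: 0.641×0 + 2.7×2.3 + 13.1×2.79 + 14.1×3.04 + (z_c − 0.641 − 29.9)×3.37
The z_c×3.37 term appears on both sides and cancels. Collect the known terms of each column as K = Σ(ρt)_known − 3.37 × (depth of known layers): K_A = 42.812 − 3.37×34.5 = −73.453; K_B = 85.623 − 3.37×(0.641 + 29.9) = −17.30017.
Balance: K_A + 19.1×ρ = K_B, so ρ = (K_B − K_A)/19.1 = 56.1528/19.1 = 2.94 g/cm³.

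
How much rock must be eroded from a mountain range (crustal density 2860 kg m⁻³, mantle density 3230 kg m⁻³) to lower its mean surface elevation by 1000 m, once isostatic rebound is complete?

8730 m

Net drop Δ = e − u = e − e ρ_c/ρ_m = e (ρ_m − ρ_c)/ρ_m.
e = Δ ρ_m/(ρ_m − ρ_c) = 1000 m × 3230/370 = 8730 m.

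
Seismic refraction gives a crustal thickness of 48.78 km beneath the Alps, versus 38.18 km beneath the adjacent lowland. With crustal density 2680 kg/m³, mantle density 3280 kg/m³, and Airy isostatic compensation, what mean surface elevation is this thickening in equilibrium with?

Excess crust Δ = 48.78 km − 38.18 km = 10.6 km, split between elevation h and root r with h + r = Δ.
Airy balance ρ_c h = (ρ_m − ρ_c) r gives r = h ρ_c/(ρ_m − ρ_c), so h (1 + ρ_c/(ρ_m − ρ_c)) = Δ, i.e. h = Δ (ρ_m − ρ_c)/ρ_m.
h = 10.6 km × 600/3280 = 1.94 km.

1.94 km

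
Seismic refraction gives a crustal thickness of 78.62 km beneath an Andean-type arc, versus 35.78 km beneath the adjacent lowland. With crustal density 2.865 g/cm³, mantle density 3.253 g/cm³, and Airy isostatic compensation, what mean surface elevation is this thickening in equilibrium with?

Excess crust Δ = 78.62 km − 35.78 km = 42.84 km, split between elevation h and root r with h + r = Δ.
Airy balance ρ_c h = (ρ_m − ρ_c) r gives r = h ρ_c/(ρ_m − ρ_c), so h (1 + ρ_c/(ρ_m − ρ_c)) = Δ, i.e. h = Δ (ρ_m − ρ_c)/ρ_m.
h = 42.84 km × 0.388/3.253 = 5.11 km.

5.11 km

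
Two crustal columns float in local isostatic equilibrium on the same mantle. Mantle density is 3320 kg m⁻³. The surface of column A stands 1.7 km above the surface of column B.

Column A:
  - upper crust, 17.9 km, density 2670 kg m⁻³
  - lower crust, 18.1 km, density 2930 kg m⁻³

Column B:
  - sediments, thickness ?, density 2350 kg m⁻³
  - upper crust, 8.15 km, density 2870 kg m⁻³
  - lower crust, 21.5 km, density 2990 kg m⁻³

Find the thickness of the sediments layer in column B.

Take the compensation level at the base of the deeper column (depth z_c below the surface of column A) and equate Σ ρ_i t_i down to z_c; mantle fills any gap and the z_c terms cancel.
Column A: 17.9×2670 + 18.1×2930 + (z_c − 36)×3320
Column B: 1.7×0 + x×2350 + 8.15×2870 + 21.5×2990 + (z_c − 1.7 − 29.65 − x)×3320
The z_c×3320 term appears on both sides and cancels. Collect the known terms of each column as K = Σ(ρt)_known − 3320 × (depth of known layers): K_A = 100826 − 3320×36 = −18694; K_B = 87675.5 − 3320×(1.7 + 29.65) = −16406.5.
Balance: K_A = K_B − x×(3320 − 2350), so x = (K_B − K_A)/(3320 − 2350) = 2287.5/970 = 2.36 km.

2.36 km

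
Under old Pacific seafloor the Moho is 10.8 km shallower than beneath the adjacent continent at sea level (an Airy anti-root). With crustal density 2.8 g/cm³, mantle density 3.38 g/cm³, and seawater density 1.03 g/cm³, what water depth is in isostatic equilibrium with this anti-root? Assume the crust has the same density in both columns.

3.54 km

Replacing a thickness d of crust by seawater at the top must be balanced by replacing crust with mantle at the base: d (ρ_c − ρ_w) = a (ρ_m − ρ_c).
d = a (ρ_m − ρ_c)/(ρ_c − ρ_w) = 10.8 km × 0.58/1.77 = 3.54 km.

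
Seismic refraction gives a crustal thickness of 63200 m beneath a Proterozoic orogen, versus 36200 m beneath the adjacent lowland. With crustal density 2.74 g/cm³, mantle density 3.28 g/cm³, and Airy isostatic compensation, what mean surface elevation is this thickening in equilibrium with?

Excess crust Δ = 63200 m − 36200 m = 27000 m, split between elevation h and root r with h + r = Δ.
Airy balance ρ_c h = (ρ_m − ρ_c) r gives r = h ρ_c/(ρ_m − ρ_c), so h (1 + ρ_c/(ρ_m − ρ_c)) = Δ, i.e. h = Δ (ρ_m − ρ_c)/ρ_m.
h = 27000 m × 0.54/3.28 = 4450 m.

4450 m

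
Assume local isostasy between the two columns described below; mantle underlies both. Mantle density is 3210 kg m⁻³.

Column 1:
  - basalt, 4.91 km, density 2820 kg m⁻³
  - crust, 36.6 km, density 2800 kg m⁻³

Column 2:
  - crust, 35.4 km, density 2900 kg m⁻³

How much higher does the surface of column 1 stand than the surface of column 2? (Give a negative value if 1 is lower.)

1.85 km

For any compensation level in the mantle, the mantle terms cancel and isostasy reduces to e = (Σt_1 − Σt_2) − (Σ(ρt)_1 − Σ(ρt)_2) / ρ_m.
Σt_1 = 41.51 km; Σt_2 = 35.4 km; Σ(ρt)_1 = 116326.2; Σ(ρt)_2 = 102660 (in km·kg m⁻³).
e = (41.51 − 35.4) − (116326.2 − 102660) / 3210 = 1.85 km.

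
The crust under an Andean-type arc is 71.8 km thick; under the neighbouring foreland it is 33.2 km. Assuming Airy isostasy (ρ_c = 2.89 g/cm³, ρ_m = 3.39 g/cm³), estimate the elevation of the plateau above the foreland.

5.69 km

Excess crust Δ = 71.8 km − 33.2 km = 38.6 km, split between elevation h and root r with h + r = Δ.
Airy balance ρ_c h = (ρ_m − ρ_c) r gives r = h ρ_c/(ρ_m − ρ_c), so h (1 + ρ_c/(ρ_m − ρ_c)) = Δ, i.e. h = Δ (ρ_m − ρ_c)/ρ_m.
h = 38.6 km × 0.5/3.39 = 5.69 km.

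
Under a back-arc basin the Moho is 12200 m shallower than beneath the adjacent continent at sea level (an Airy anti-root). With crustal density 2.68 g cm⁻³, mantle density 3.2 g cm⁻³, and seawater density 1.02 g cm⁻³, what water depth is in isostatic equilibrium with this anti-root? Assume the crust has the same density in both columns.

3820 m

Replacing a thickness d of crust by seawater at the top must be balanced by replacing crust with mantle at the base: d (ρ_c − ρ_w) = a (ρ_m − ρ_c).
d = a (ρ_m − ρ_c)/(ρ_c − ρ_w) = 12200 m × 0.52/1.66 = 3820 m.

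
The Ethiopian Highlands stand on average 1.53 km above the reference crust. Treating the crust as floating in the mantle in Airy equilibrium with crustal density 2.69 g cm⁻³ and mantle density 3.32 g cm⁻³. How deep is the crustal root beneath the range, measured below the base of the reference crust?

6.53 km

In Airy isostatic equilibrium: the weight of the topography is balanced by the buoyancy of the root, ρ_c h = (ρ_m − ρ_c) r.
r = h · ρ_c / (ρ_m − ρ_c) = 1.53 km × 2.69 / (3.32 − 2.69) = 6.53 km.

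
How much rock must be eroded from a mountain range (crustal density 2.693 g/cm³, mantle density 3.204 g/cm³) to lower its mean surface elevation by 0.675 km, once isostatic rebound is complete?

Net drop Δ = e − u = e − e ρ_c/ρ_m = e (ρ_m − ρ_c)/ρ_m.
e = Δ ρ_m/(ρ_m − ρ_c) = 0.675 km × 3.204/0.511 = 4.23 km.

4.23 km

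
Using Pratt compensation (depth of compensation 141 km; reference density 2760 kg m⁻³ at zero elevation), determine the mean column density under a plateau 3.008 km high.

2700 kg m⁻³

Pratt balance: ρ_ref D = ρ (D + h).
ρ = ρ_ref D/(D + h) = 2760 × 141 km/(141 km + 3.008 km) = 2700 kg m⁻³.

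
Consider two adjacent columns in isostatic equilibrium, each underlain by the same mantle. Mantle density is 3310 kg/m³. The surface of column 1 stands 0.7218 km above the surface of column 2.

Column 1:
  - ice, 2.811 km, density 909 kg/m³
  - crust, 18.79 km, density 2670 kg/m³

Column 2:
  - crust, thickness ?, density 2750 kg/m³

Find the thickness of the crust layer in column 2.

Take the compensation level at the base of the deeper column (depth z_c below the surface of column 1) and equate Σ ρ_i t_i down to z_c; mantle fills any gap and the z_c terms cancel.
Column 1: 2.811×909 + 18.79×2670 + (z_c − 21.601)×3310
Column 2: 0.7218×0 + x×2750 + (z_c − 0.7218 − 0 − x)×3310
The z_c×3310 term appears on both sides and cancels. Collect the known terms of each column as K = Σ(ρt)_known − 3310 × (depth of known layers): K_1 = 52724.499 − 3310×21.601 = −18774.811; K_2 = 0 − 3310×(0.7218 + 0) = −2389.158.
Balance: K_1 = K_2 − x×(3310 − 2750), so x = (K_2 − K_1)/(3310 − 2750) = 16385.7/560 = 29.3 km.

29.3 km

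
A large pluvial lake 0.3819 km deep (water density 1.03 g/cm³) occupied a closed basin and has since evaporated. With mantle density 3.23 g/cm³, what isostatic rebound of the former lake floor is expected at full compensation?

0.122 km

u = d ρ_w/ρ_m = 0.3819 km × 1.03/3.23 = 0.122 km.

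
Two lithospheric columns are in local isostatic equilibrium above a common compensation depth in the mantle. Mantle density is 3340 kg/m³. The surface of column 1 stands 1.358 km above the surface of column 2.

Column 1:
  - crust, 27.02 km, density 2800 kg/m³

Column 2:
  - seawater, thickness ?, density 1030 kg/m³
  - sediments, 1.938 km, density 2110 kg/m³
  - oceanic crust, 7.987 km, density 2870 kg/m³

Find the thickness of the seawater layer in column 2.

1.7 km

Take the compensation level at the base of the deeper column (depth z_c below the surface of column 1) and equate Σ ρ_i t_i down to z_c; mantle fills any gap and the z_c terms cancel.
Column 1: 27.02×2800 + (z_c − 27.02)×3340
Column 2: 1.358×0 + x×1030 + 1.938×2110 + 7.987×2870 + (z_c − 1.358 − 9.925 − x)×3340
The z_c×3340 term appears on both sides and cancels. Collect the known terms of each column as K = Σ(ρt)_known − 3340 × (depth of known layers): K_1 = 75656 − 3340×27.02 = −14590.8; K_2 = 27011.87 − 3340×(1.358 + 9.925) = −10673.35.
Balance: K_1 = K_2 − x×(3340 − 1030), so x = (K_2 − K_1)/(3340 − 1030) = 3917.45/2310 = 1.7 km.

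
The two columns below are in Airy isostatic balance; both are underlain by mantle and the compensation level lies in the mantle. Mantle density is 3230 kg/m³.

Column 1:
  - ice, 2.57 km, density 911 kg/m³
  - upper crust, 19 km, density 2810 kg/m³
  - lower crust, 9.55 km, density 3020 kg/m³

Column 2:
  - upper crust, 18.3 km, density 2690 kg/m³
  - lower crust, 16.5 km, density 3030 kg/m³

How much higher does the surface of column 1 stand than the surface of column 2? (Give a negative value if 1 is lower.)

For any compensation level in the mantle, the mantle terms cancel and isostasy reduces to e = (Σt_1 − Σt_2) − (Σ(ρt)_1 − Σ(ρt)_2) / ρ_m.
Σt_1 = 31.12 km; Σt_2 = 34.8 km; Σ(ρt)_1 = 84572.27; Σ(ρt)_2 = 99222 (in km·kg/m³).
e = (31.12 − 34.8) − (84572.27 − 99222) / 3230 = 0.856 km.

0.856 km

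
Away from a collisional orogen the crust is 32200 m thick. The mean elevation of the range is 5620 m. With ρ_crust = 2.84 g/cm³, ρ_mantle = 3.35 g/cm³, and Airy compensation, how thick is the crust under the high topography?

Root depth r = h ρ_c / (ρ_m − ρ_c) = 5620 m × 2.84 / 0.51 = 31300 m.
Total thickness = T + h + r = 32200 m + 5620 m + 31300 m = 69100 m.

69100 m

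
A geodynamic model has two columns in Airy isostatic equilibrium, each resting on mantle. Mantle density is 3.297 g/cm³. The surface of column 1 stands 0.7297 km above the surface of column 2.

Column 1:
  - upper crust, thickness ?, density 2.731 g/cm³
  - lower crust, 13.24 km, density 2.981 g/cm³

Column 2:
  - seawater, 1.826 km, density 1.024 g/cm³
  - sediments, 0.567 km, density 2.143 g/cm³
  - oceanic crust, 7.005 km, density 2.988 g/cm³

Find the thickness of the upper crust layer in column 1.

Take the compensation level at the base of the deeper column (depth z_c below the surface of column 1) and equate Σ ρ_i t_i down to z_c; mantle fills any gap and the z_c terms cancel.
Column 1: x×2.731 + 13.24×2.981 + (z_c − 13.24 − x)×3.297
Column 2: 0.7297×0 + 1.826×1.024 + 0.567×2.143 + 7.005×2.988 + (z_c − 0.7297 − 9.398)×3.297
The z_c×3.297 term appears on both sides and cancels. Collect the known terms of each column as K = Σ(ρt)_known − 3.297 × (depth of known layers): K_1 = 39.46844 − 3.297×13.24 = −4.18384; K_2 = 24.015845 − 3.297×(0.7297 + 9.398) = −9.3751819.
Balance: K_1 − x×(3.297 − 2.731) = K_2, so x = (K_1 − K_2)/(3.297 − 2.731) = 5.19134/0.566 = 9.17 km.

9.17 km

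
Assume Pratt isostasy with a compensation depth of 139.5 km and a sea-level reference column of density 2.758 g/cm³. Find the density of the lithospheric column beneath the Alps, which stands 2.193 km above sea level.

2.72 g/cm³

Pratt balance: ρ_ref D = ρ (D + h).
ρ = ρ_ref D/(D + h) = 2.758 × 139.5 km/(139.5 km + 2.193 km) = 2.72 g/cm³.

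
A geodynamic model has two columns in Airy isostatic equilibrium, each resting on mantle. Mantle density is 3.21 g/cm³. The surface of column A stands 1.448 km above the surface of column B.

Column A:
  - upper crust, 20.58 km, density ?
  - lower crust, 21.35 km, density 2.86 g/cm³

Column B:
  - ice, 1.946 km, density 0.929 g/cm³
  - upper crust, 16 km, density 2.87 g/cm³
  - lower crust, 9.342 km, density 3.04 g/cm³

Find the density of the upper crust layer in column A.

2.79 g/cm³

Take the compensation level at the base of the deeper column (depth z_c below the surface of column A) and equate Σ ρ_i t_i down to z_c; mantle fills any gap and the z_c terms cancel.
Column A: 20.58×ρ + 21.35×2.86 + (z_c − 41.93)×3.21
Column B: 1.448×0 + 1.946×0.929 + 16×2.87 + 9.342×3.04 + (z_c − 1.448 − 27.288)×3.21
The z_c×3.21 term appears on both sides and cancels. Collect the known terms of each column as K = Σ(ρt)_known − 3.21 × (depth of known layers): K_A = 61.061 − 3.21×41.93 = −73.5343; K_B = 76.127514 − 3.21×(1.448 + 27.288) = −16.115046.
Balance: K_A + 20.58×ρ = K_B, so ρ = (K_B − K_A)/20.58 = 57.4193/20.58 = 2.79 g/cm³.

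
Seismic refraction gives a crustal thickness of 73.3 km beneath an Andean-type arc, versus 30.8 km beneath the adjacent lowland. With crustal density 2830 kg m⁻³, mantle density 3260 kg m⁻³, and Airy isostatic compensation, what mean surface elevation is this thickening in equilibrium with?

Excess crust Δ = 73.3 km − 30.8 km = 42.5 km, split between elevation h and root r with h + r = Δ.
Airy balance ρ_c h = (ρ_m − ρ_c) r gives r = h ρ_c/(ρ_m − ρ_c), so h (1 + ρ_c/(ρ_m − ρ_c)) = Δ, i.e. h = Δ (ρ_m − ρ_c)/ρ_m.
h = 42.5 km × 430/3260 = 5.61 km.

5.61 km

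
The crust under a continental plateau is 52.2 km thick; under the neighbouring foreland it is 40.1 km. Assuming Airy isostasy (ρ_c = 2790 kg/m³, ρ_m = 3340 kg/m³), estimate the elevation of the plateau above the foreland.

Excess crust Δ = 52.2 km − 40.1 km = 12.1 km, split between elevation h and root r with h + r = Δ.
Airy balance ρ_c h = (ρ_m − ρ_c) r gives r = h ρ_c/(ρ_m − ρ_c), so h (1 + ρ_c/(ρ_m − ρ_c)) = Δ, i.e. h = Δ (ρ_m − ρ_c)/ρ_m.
h = 12.1 km × 550/3340 = 1.99 km.

1.99 km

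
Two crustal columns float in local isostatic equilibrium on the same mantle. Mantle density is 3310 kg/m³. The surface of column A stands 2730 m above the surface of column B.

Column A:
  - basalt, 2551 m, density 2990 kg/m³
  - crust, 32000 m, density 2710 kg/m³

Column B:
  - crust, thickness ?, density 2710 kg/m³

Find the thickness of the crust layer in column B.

Take the compensation level at the base of the deeper column (depth z_c below the surface of column A) and equate Σ ρ_i t_i down to z_c; mantle fills any gap and the z_c terms cancel.
Column A: 2551×2990 + 32000×2710 + (z_c − 34551)×3310
Column B: 2730×0 + x×2710 + (z_c − 2730 − 0 − x)×3310
The z_c×3310 term appears on both sides and cancels. Collect the known terms of each column as K = Σ(ρt)_known − 3310 × (depth of known layers): K_A = 94347490 − 3310×34551 = −20016320; K_B = 0 − 3310×(2730 + 0) = −9036300.
Balance: K_A = K_B − x×(3310 − 2710), so x = (K_B − K_A)/(3310 − 2710) = 10980000/600 = 18300 m.

18300 m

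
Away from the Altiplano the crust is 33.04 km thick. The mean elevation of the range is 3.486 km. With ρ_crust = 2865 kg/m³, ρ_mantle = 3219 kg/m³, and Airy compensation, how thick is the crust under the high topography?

Root depth r = h ρ_c / (ρ_m − ρ_c) = 3.486 km × 2865 / 354 = 28.21 km.
Total thickness = T + h + r = 33.04 km + 3.486 km + 28.21 km = 64.7 km.

64.7 km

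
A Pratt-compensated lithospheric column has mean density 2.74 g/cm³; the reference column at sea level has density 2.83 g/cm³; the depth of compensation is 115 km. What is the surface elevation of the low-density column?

3.78 km

ρ_ref D = ρ (D + h) → h = D (ρ_ref − ρ)/ρ.
h = 115 km × (2.83 − 2.74)/2.74 = 3.78 km.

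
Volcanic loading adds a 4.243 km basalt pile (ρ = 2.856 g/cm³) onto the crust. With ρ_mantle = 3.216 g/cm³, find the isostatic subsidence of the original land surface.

Subaerial loading: s = t ρ_load / ρ_m.
s = 4.243 km × 2.856/3.216 = 3.77 km.

3.77 km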